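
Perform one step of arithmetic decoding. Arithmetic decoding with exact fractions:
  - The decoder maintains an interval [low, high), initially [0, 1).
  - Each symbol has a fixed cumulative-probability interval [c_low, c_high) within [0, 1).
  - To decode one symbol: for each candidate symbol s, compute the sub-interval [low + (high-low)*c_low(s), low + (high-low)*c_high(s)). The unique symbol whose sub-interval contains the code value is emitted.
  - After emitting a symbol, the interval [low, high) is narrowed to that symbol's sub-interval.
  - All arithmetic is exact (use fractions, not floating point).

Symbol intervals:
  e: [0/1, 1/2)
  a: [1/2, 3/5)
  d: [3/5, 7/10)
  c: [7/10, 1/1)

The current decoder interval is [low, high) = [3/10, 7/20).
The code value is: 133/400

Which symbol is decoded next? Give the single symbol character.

Interval width = high − low = 7/20 − 3/10 = 1/20
Scaled code = (code − low) / width = (133/400 − 3/10) / 1/20 = 13/20
  e: [0/1, 1/2) 
  a: [1/2, 3/5) 
  d: [3/5, 7/10) ← scaled code falls here ✓
  c: [7/10, 1/1) 

Answer: d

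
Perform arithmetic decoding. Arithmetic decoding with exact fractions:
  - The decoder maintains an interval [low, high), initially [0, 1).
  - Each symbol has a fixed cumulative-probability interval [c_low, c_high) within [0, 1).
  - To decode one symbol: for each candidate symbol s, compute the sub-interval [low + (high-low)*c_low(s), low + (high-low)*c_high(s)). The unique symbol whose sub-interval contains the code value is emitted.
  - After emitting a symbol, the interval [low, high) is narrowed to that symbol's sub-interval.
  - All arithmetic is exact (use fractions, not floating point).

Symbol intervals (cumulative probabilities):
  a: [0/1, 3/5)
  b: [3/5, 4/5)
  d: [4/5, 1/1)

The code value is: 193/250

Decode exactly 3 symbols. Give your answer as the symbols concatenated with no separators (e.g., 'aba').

Step 1: interval [0/1, 1/1), width = 1/1 - 0/1 = 1/1
  'a': [0/1 + 1/1*0/1, 0/1 + 1/1*3/5) = [0/1, 3/5)
  'b': [0/1 + 1/1*3/5, 0/1 + 1/1*4/5) = [3/5, 4/5) <- contains code 193/250
  'd': [0/1 + 1/1*4/5, 0/1 + 1/1*1/1) = [4/5, 1/1)
  emit 'b', narrow to [3/5, 4/5)
Step 2: interval [3/5, 4/5), width = 4/5 - 3/5 = 1/5
  'a': [3/5 + 1/5*0/1, 3/5 + 1/5*3/5) = [3/5, 18/25)
  'b': [3/5 + 1/5*3/5, 3/5 + 1/5*4/5) = [18/25, 19/25)
  'd': [3/5 + 1/5*4/5, 3/5 + 1/5*1/1) = [19/25, 4/5) <- contains code 193/250
  emit 'd', narrow to [19/25, 4/5)
Step 3: interval [19/25, 4/5), width = 4/5 - 19/25 = 1/25
  'a': [19/25 + 1/25*0/1, 19/25 + 1/25*3/5) = [19/25, 98/125) <- contains code 193/250
  'b': [19/25 + 1/25*3/5, 19/25 + 1/25*4/5) = [98/125, 99/125)
  'd': [19/25 + 1/25*4/5, 19/25 + 1/25*1/1) = [99/125, 4/5)
  emit 'a', narrow to [19/25, 98/125)

Answer: bda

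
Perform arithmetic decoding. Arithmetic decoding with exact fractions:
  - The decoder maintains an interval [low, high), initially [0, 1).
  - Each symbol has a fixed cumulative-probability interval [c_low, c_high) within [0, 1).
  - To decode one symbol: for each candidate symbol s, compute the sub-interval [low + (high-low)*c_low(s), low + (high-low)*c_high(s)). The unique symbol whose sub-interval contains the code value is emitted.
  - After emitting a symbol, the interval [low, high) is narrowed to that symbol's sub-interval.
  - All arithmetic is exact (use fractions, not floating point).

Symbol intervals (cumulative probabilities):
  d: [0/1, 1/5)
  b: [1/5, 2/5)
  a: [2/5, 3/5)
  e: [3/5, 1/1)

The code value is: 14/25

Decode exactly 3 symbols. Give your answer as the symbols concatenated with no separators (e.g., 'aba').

Answer: aea

Derivation:
Step 1: interval [0/1, 1/1), width = 1/1 - 0/1 = 1/1
  'd': [0/1 + 1/1*0/1, 0/1 + 1/1*1/5) = [0/1, 1/5)
  'b': [0/1 + 1/1*1/5, 0/1 + 1/1*2/5) = [1/5, 2/5)
  'a': [0/1 + 1/1*2/5, 0/1 + 1/1*3/5) = [2/5, 3/5) <- contains code 14/25
  'e': [0/1 + 1/1*3/5, 0/1 + 1/1*1/1) = [3/5, 1/1)
  emit 'a', narrow to [2/5, 3/5)
Step 2: interval [2/5, 3/5), width = 3/5 - 2/5 = 1/5
  'd': [2/5 + 1/5*0/1, 2/5 + 1/5*1/5) = [2/5, 11/25)
  'b': [2/5 + 1/5*1/5, 2/5 + 1/5*2/5) = [11/25, 12/25)
  'a': [2/5 + 1/5*2/5, 2/5 + 1/5*3/5) = [12/25, 13/25)
  'e': [2/5 + 1/5*3/5, 2/5 + 1/5*1/1) = [13/25, 3/5) <- contains code 14/25
  emit 'e', narrow to [13/25, 3/5)
Step 3: interval [13/25, 3/5), width = 3/5 - 13/25 = 2/25
  'd': [13/25 + 2/25*0/1, 13/25 + 2/25*1/5) = [13/25, 67/125)
  'b': [13/25 + 2/25*1/5, 13/25 + 2/25*2/5) = [67/125, 69/125)
  'a': [13/25 + 2/25*2/5, 13/25 + 2/25*3/5) = [69/125, 71/125) <- contains code 14/25
  'e': [13/25 + 2/25*3/5, 13/25 + 2/25*1/1) = [71/125, 3/5)
  emit 'a', narrow to [69/125, 71/125)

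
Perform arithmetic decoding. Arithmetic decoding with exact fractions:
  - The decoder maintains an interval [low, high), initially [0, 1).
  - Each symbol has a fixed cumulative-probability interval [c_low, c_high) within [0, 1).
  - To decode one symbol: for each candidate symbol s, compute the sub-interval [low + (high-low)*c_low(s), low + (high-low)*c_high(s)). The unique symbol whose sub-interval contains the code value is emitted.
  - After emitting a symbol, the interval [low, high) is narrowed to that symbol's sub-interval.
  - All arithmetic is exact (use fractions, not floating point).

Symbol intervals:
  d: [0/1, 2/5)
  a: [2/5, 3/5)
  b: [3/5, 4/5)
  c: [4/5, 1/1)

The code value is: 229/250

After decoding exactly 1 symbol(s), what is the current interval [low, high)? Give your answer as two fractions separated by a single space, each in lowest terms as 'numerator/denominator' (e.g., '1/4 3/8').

Answer: 4/5 1/1

Derivation:
Step 1: interval [0/1, 1/1), width = 1/1 - 0/1 = 1/1
  'd': [0/1 + 1/1*0/1, 0/1 + 1/1*2/5) = [0/1, 2/5)
  'a': [0/1 + 1/1*2/5, 0/1 + 1/1*3/5) = [2/5, 3/5)
  'b': [0/1 + 1/1*3/5, 0/1 + 1/1*4/5) = [3/5, 4/5)
  'c': [0/1 + 1/1*4/5, 0/1 + 1/1*1/1) = [4/5, 1/1) <- contains code 229/250
  emit 'c', narrow to [4/5, 1/1)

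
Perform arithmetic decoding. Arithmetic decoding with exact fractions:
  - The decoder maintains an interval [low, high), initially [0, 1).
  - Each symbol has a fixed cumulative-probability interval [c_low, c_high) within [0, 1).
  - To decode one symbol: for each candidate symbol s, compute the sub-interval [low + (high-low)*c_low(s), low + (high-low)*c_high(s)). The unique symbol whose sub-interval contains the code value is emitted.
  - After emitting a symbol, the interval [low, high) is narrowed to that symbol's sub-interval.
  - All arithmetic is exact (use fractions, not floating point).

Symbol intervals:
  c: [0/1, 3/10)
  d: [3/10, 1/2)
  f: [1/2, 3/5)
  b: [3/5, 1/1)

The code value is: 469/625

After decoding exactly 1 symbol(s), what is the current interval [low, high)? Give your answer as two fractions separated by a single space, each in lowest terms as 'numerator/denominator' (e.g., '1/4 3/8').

Step 1: interval [0/1, 1/1), width = 1/1 - 0/1 = 1/1
  'c': [0/1 + 1/1*0/1, 0/1 + 1/1*3/10) = [0/1, 3/10)
  'd': [0/1 + 1/1*3/10, 0/1 + 1/1*1/2) = [3/10, 1/2)
  'f': [0/1 + 1/1*1/2, 0/1 + 1/1*3/5) = [1/2, 3/5)
  'b': [0/1 + 1/1*3/5, 0/1 + 1/1*1/1) = [3/5, 1/1) <- contains code 469/625
  emit 'b', narrow to [3/5, 1/1)

Answer: 3/5 1/1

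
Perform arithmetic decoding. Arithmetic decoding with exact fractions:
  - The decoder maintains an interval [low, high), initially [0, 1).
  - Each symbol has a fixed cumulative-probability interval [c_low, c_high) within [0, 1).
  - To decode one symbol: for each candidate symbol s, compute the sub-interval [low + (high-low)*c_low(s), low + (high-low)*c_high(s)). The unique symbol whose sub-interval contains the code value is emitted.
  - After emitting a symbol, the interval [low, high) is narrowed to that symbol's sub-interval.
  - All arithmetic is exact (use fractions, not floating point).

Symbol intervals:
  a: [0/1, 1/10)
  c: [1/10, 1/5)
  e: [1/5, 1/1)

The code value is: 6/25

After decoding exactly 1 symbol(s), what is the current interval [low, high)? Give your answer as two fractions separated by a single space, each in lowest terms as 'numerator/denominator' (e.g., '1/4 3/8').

Step 1: interval [0/1, 1/1), width = 1/1 - 0/1 = 1/1
  'a': [0/1 + 1/1*0/1, 0/1 + 1/1*1/10) = [0/1, 1/10)
  'c': [0/1 + 1/1*1/10, 0/1 + 1/1*1/5) = [1/10, 1/5)
  'e': [0/1 + 1/1*1/5, 0/1 + 1/1*1/1) = [1/5, 1/1) <- contains code 6/25
  emit 'e', narrow to [1/5, 1/1)

Answer: 1/5 1/1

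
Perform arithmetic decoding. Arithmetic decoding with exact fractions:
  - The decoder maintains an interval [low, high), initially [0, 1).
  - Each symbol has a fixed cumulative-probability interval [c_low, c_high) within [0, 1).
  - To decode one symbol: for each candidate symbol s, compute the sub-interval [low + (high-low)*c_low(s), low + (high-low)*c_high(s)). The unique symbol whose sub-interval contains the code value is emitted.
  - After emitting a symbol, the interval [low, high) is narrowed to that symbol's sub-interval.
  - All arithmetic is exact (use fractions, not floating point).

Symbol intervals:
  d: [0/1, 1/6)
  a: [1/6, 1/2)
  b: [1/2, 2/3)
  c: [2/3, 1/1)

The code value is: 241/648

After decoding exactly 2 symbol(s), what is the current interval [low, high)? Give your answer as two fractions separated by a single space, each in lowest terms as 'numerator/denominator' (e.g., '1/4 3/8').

Answer: 1/3 7/18

Derivation:
Step 1: interval [0/1, 1/1), width = 1/1 - 0/1 = 1/1
  'd': [0/1 + 1/1*0/1, 0/1 + 1/1*1/6) = [0/1, 1/6)
  'a': [0/1 + 1/1*1/6, 0/1 + 1/1*1/2) = [1/6, 1/2) <- contains code 241/648
  'b': [0/1 + 1/1*1/2, 0/1 + 1/1*2/3) = [1/2, 2/3)
  'c': [0/1 + 1/1*2/3, 0/1 + 1/1*1/1) = [2/3, 1/1)
  emit 'a', narrow to [1/6, 1/2)
Step 2: interval [1/6, 1/2), width = 1/2 - 1/6 = 1/3
  'd': [1/6 + 1/3*0/1, 1/6 + 1/3*1/6) = [1/6, 2/9)
  'a': [1/6 + 1/3*1/6, 1/6 + 1/3*1/2) = [2/9, 1/3)
  'b': [1/6 + 1/3*1/2, 1/6 + 1/3*2/3) = [1/3, 7/18) <- contains code 241/648
  'c': [1/6 + 1/3*2/3, 1/6 + 1/3*1/1) = [7/18, 1/2)
  emit 'b', narrow to [1/3, 7/18)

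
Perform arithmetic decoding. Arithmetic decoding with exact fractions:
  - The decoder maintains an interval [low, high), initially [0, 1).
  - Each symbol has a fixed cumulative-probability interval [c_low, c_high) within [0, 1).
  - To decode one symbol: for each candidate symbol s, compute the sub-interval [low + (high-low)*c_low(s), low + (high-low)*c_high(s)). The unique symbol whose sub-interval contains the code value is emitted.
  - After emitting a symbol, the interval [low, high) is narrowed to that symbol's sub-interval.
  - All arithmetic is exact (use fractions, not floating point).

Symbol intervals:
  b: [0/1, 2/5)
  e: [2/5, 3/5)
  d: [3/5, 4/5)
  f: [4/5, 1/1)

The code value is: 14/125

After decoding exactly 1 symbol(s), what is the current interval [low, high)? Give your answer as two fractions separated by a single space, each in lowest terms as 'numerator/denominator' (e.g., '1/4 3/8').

Answer: 0/1 2/5

Derivation:
Step 1: interval [0/1, 1/1), width = 1/1 - 0/1 = 1/1
  'b': [0/1 + 1/1*0/1, 0/1 + 1/1*2/5) = [0/1, 2/5) <- contains code 14/125
  'e': [0/1 + 1/1*2/5, 0/1 + 1/1*3/5) = [2/5, 3/5)
  'd': [0/1 + 1/1*3/5, 0/1 + 1/1*4/5) = [3/5, 4/5)
  'f': [0/1 + 1/1*4/5, 0/1 + 1/1*1/1) = [4/5, 1/1)
  emit 'b', narrow to [0/1, 2/5)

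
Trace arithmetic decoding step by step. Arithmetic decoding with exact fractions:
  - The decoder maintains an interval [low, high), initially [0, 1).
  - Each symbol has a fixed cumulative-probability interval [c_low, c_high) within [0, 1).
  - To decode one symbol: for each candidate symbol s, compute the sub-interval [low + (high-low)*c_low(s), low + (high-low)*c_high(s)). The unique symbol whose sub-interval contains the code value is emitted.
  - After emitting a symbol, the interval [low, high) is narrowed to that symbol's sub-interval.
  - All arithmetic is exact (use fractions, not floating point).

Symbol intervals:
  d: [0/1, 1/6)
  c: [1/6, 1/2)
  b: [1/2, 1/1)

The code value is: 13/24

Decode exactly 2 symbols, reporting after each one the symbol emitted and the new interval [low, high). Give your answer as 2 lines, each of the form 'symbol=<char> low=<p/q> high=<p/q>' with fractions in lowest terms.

Step 1: interval [0/1, 1/1), width = 1/1 - 0/1 = 1/1
  'd': [0/1 + 1/1*0/1, 0/1 + 1/1*1/6) = [0/1, 1/6)
  'c': [0/1 + 1/1*1/6, 0/1 + 1/1*1/2) = [1/6, 1/2)
  'b': [0/1 + 1/1*1/2, 0/1 + 1/1*1/1) = [1/2, 1/1) <- contains code 13/24
  emit 'b', narrow to [1/2, 1/1)
Step 2: interval [1/2, 1/1), width = 1/1 - 1/2 = 1/2
  'd': [1/2 + 1/2*0/1, 1/2 + 1/2*1/6) = [1/2, 7/12) <- contains code 13/24
  'c': [1/2 + 1/2*1/6, 1/2 + 1/2*1/2) = [7/12, 3/4)
  'b': [1/2 + 1/2*1/2, 1/2 + 1/2*1/1) = [3/4, 1/1)
  emit 'd', narrow to [1/2, 7/12)

Answer: symbol=b low=1/2 high=1/1
symbol=d low=1/2 high=7/12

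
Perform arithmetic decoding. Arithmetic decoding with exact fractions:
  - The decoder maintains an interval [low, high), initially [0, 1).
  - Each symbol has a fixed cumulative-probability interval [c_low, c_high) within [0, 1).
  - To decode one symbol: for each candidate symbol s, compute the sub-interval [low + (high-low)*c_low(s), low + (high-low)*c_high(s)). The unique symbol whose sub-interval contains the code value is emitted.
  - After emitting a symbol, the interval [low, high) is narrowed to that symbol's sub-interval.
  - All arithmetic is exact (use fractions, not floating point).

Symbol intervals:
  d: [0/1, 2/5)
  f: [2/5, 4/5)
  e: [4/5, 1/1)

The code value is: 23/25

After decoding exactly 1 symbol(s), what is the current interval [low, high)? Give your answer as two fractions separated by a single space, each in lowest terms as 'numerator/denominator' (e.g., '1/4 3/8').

Answer: 4/5 1/1

Derivation:
Step 1: interval [0/1, 1/1), width = 1/1 - 0/1 = 1/1
  'd': [0/1 + 1/1*0/1, 0/1 + 1/1*2/5) = [0/1, 2/5)
  'f': [0/1 + 1/1*2/5, 0/1 + 1/1*4/5) = [2/5, 4/5)
  'e': [0/1 + 1/1*4/5, 0/1 + 1/1*1/1) = [4/5, 1/1) <- contains code 23/25
  emit 'e', narrow to [4/5, 1/1)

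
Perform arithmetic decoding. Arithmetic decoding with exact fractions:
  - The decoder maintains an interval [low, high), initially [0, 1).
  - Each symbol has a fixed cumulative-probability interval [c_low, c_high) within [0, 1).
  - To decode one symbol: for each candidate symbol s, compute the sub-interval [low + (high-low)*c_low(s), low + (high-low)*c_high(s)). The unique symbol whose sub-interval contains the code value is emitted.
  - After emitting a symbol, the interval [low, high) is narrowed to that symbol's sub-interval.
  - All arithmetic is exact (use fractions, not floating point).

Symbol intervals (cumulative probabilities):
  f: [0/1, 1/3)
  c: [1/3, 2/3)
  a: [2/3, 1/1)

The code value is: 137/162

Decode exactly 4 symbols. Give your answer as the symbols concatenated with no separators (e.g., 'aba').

Answer: acca

Derivation:
Step 1: interval [0/1, 1/1), width = 1/1 - 0/1 = 1/1
  'f': [0/1 + 1/1*0/1, 0/1 + 1/1*1/3) = [0/1, 1/3)
  'c': [0/1 + 1/1*1/3, 0/1 + 1/1*2/3) = [1/3, 2/3)
  'a': [0/1 + 1/1*2/3, 0/1 + 1/1*1/1) = [2/3, 1/1) <- contains code 137/162
  emit 'a', narrow to [2/3, 1/1)
Step 2: interval [2/3, 1/1), width = 1/1 - 2/3 = 1/3
  'f': [2/3 + 1/3*0/1, 2/3 + 1/3*1/3) = [2/3, 7/9)
  'c': [2/3 + 1/3*1/3, 2/3 + 1/3*2/3) = [7/9, 8/9) <- contains code 137/162
  'a': [2/3 + 1/3*2/3, 2/3 + 1/3*1/1) = [8/9, 1/1)
  emit 'c', narrow to [7/9, 8/9)
Step 3: interval [7/9, 8/9), width = 8/9 - 7/9 = 1/9
  'f': [7/9 + 1/9*0/1, 7/9 + 1/9*1/3) = [7/9, 22/27)
  'c': [7/9 + 1/9*1/3, 7/9 + 1/9*2/3) = [22/27, 23/27) <- contains code 137/162
  'a': [7/9 + 1/9*2/3, 7/9 + 1/9*1/1) = [23/27, 8/9)
  emit 'c', narrow to [22/27, 23/27)
Step 4: interval [22/27, 23/27), width = 23/27 - 22/27 = 1/27
  'f': [22/27 + 1/27*0/1, 22/27 + 1/27*1/3) = [22/27, 67/81)
  'c': [22/27 + 1/27*1/3, 22/27 + 1/27*2/3) = [67/81, 68/81)
  'a': [22/27 + 1/27*2/3, 22/27 + 1/27*1/1) = [68/81, 23/27) <- contains code 137/162
  emit 'a', narrow to [68/81, 23/27)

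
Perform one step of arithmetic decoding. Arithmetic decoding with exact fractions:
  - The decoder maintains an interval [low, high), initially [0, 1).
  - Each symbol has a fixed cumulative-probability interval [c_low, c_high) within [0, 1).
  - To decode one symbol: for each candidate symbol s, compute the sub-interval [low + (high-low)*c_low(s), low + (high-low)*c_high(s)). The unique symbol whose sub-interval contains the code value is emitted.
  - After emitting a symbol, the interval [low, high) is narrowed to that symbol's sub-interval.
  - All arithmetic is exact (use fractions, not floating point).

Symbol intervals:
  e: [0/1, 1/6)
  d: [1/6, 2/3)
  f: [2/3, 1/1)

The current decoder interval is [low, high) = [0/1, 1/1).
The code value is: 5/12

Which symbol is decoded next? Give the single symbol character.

Interval width = high − low = 1/1 − 0/1 = 1/1
Scaled code = (code − low) / width = (5/12 − 0/1) / 1/1 = 5/12
  e: [0/1, 1/6) 
  d: [1/6, 2/3) ← scaled code falls here ✓
  f: [2/3, 1/1) 

Answer: d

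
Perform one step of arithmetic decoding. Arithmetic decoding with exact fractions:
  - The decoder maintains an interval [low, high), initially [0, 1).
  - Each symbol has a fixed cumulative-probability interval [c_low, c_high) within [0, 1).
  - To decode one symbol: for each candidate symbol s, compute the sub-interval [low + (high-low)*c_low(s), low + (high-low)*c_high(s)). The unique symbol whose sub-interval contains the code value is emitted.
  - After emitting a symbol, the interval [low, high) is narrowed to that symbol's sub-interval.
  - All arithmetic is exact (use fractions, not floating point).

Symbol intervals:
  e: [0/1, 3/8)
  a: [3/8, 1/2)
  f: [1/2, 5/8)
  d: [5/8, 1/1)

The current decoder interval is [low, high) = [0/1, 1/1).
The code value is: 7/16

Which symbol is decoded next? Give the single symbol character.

Interval width = high − low = 1/1 − 0/1 = 1/1
Scaled code = (code − low) / width = (7/16 − 0/1) / 1/1 = 7/16
  e: [0/1, 3/8) 
  a: [3/8, 1/2) ← scaled code falls here ✓
  f: [1/2, 5/8) 
  d: [5/8, 1/1) 

Answer: a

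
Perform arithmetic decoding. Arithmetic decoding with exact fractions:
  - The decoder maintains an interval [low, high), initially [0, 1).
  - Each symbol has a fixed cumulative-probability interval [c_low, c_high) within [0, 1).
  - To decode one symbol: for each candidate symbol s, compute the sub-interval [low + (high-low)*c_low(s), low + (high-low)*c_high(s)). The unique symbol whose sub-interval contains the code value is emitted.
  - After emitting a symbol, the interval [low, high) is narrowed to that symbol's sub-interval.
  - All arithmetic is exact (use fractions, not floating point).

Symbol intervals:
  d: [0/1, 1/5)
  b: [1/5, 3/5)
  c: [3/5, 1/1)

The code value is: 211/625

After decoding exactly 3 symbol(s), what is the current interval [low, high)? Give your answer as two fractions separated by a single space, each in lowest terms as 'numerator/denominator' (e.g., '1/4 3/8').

Step 1: interval [0/1, 1/1), width = 1/1 - 0/1 = 1/1
  'd': [0/1 + 1/1*0/1, 0/1 + 1/1*1/5) = [0/1, 1/5)
  'b': [0/1 + 1/1*1/5, 0/1 + 1/1*3/5) = [1/5, 3/5) <- contains code 211/625
  'c': [0/1 + 1/1*3/5, 0/1 + 1/1*1/1) = [3/5, 1/1)
  emit 'b', narrow to [1/5, 3/5)
Step 2: interval [1/5, 3/5), width = 3/5 - 1/5 = 2/5
  'd': [1/5 + 2/5*0/1, 1/5 + 2/5*1/5) = [1/5, 7/25)
  'b': [1/5 + 2/5*1/5, 1/5 + 2/5*3/5) = [7/25, 11/25) <- contains code 211/625
  'c': [1/5 + 2/5*3/5, 1/5 + 2/5*1/1) = [11/25, 3/5)
  emit 'b', narrow to [7/25, 11/25)
Step 3: interval [7/25, 11/25), width = 11/25 - 7/25 = 4/25
  'd': [7/25 + 4/25*0/1, 7/25 + 4/25*1/5) = [7/25, 39/125)
  'b': [7/25 + 4/25*1/5, 7/25 + 4/25*3/5) = [39/125, 47/125) <- contains code 211/625
  'c': [7/25 + 4/25*3/5, 7/25 + 4/25*1/1) = [47/125, 11/25)
  emit 'b', narrow to [39/125, 47/125)

Answer: 39/125 47/125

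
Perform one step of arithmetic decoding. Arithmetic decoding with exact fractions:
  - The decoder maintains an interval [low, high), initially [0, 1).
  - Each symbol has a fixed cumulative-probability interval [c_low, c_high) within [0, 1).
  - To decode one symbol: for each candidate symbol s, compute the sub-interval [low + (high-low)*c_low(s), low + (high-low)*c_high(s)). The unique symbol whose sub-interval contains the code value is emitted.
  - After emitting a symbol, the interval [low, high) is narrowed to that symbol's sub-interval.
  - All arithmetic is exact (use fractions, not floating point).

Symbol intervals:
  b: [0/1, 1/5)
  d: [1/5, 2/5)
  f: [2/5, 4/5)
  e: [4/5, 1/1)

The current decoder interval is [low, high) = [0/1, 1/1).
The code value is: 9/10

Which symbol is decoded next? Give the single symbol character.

Interval width = high − low = 1/1 − 0/1 = 1/1
Scaled code = (code − low) / width = (9/10 − 0/1) / 1/1 = 9/10
  b: [0/1, 1/5) 
  d: [1/5, 2/5) 
  f: [2/5, 4/5) 
  e: [4/5, 1/1) ← scaled code falls here ✓

Answer: e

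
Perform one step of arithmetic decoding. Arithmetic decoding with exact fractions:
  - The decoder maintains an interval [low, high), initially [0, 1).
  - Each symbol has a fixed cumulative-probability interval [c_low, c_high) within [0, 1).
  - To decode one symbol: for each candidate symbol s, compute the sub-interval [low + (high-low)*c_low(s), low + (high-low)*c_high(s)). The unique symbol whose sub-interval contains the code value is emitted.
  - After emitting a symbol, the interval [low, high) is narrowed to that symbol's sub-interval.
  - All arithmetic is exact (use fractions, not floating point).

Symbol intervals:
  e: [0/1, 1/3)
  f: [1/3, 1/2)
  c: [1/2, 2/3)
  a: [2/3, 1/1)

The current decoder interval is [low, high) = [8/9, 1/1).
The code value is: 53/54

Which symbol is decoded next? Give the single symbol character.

Answer: a

Derivation:
Interval width = high − low = 1/1 − 8/9 = 1/9
Scaled code = (code − low) / width = (53/54 − 8/9) / 1/9 = 5/6
  e: [0/1, 1/3) 
  f: [1/3, 1/2) 
  c: [1/2, 2/3) 
  a: [2/3, 1/1) ← scaled code falls here ✓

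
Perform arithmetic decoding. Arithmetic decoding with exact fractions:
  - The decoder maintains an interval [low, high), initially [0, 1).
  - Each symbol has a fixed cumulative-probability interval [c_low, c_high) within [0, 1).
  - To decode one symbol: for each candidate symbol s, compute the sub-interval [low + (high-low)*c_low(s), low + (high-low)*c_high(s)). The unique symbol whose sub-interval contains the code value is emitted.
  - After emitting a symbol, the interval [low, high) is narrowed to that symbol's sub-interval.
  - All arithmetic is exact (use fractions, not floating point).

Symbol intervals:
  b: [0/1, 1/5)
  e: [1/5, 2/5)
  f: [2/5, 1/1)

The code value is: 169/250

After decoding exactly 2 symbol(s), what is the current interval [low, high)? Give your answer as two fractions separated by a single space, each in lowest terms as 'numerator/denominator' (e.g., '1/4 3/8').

Step 1: interval [0/1, 1/1), width = 1/1 - 0/1 = 1/1
  'b': [0/1 + 1/1*0/1, 0/1 + 1/1*1/5) = [0/1, 1/5)
  'e': [0/1 + 1/1*1/5, 0/1 + 1/1*2/5) = [1/5, 2/5)
  'f': [0/1 + 1/1*2/5, 0/1 + 1/1*1/1) = [2/5, 1/1) <- contains code 169/250
  emit 'f', narrow to [2/5, 1/1)
Step 2: interval [2/5, 1/1), width = 1/1 - 2/5 = 3/5
  'b': [2/5 + 3/5*0/1, 2/5 + 3/5*1/5) = [2/5, 13/25)
  'e': [2/5 + 3/5*1/5, 2/5 + 3/5*2/5) = [13/25, 16/25)
  'f': [2/5 + 3/5*2/5, 2/5 + 3/5*1/1) = [16/25, 1/1) <- contains code 169/250
  emit 'f', narrow to [16/25, 1/1)

Answer: 16/25 1/1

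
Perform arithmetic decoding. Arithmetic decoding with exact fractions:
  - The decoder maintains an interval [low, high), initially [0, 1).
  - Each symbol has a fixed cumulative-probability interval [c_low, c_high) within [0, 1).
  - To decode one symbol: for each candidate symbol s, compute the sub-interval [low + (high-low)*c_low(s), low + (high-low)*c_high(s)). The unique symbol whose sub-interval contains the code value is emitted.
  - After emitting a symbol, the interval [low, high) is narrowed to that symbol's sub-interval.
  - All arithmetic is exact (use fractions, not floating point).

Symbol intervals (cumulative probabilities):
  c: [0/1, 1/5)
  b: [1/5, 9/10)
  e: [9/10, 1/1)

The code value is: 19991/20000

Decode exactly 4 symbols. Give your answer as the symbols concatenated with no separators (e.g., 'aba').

Step 1: interval [0/1, 1/1), width = 1/1 - 0/1 = 1/1
  'c': [0/1 + 1/1*0/1, 0/1 + 1/1*1/5) = [0/1, 1/5)
  'b': [0/1 + 1/1*1/5, 0/1 + 1/1*9/10) = [1/5, 9/10)
  'e': [0/1 + 1/1*9/10, 0/1 + 1/1*1/1) = [9/10, 1/1) <- contains code 19991/20000
  emit 'e', narrow to [9/10, 1/1)
Step 2: interval [9/10, 1/1), width = 1/1 - 9/10 = 1/10
  'c': [9/10 + 1/10*0/1, 9/10 + 1/10*1/5) = [9/10, 23/25)
  'b': [9/10 + 1/10*1/5, 9/10 + 1/10*9/10) = [23/25, 99/100)
  'e': [9/10 + 1/10*9/10, 9/10 + 1/10*1/1) = [99/100, 1/1) <- contains code 19991/20000
  emit 'e', narrow to [99/100, 1/1)
Step 3: interval [99/100, 1/1), width = 1/1 - 99/100 = 1/100
  'c': [99/100 + 1/100*0/1, 99/100 + 1/100*1/5) = [99/100, 124/125)
  'b': [99/100 + 1/100*1/5, 99/100 + 1/100*9/10) = [124/125, 999/1000)
  'e': [99/100 + 1/100*9/10, 99/100 + 1/100*1/1) = [999/1000, 1/1) <- contains code 19991/20000
  emit 'e', narrow to [999/1000, 1/1)
Step 4: interval [999/1000, 1/1), width = 1/1 - 999/1000 = 1/1000
  'c': [999/1000 + 1/1000*0/1, 999/1000 + 1/1000*1/5) = [999/1000, 1249/1250)
  'b': [999/1000 + 1/1000*1/5, 999/1000 + 1/1000*9/10) = [1249/1250, 9999/10000) <- contains code 19991/20000
  'e': [999/1000 + 1/1000*9/10, 999/1000 + 1/1000*1/1) = [9999/10000, 1/1)
  emit 'b', narrow to [1249/1250, 9999/10000)

Answer: eeeb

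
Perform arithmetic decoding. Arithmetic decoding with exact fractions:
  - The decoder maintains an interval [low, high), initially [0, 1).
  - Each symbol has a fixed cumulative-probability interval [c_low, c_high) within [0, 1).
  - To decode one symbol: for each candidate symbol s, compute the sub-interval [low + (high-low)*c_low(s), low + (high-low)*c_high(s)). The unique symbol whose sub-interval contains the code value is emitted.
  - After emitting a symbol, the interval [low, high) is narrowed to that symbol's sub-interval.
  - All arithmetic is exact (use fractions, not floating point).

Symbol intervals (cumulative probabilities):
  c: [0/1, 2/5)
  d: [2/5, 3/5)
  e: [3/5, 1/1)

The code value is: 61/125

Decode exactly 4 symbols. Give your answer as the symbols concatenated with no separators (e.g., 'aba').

Answer: ddcd

Derivation:
Step 1: interval [0/1, 1/1), width = 1/1 - 0/1 = 1/1
  'c': [0/1 + 1/1*0/1, 0/1 + 1/1*2/5) = [0/1, 2/5)
  'd': [0/1 + 1/1*2/5, 0/1 + 1/1*3/5) = [2/5, 3/5) <- contains code 61/125
  'e': [0/1 + 1/1*3/5, 0/1 + 1/1*1/1) = [3/5, 1/1)
  emit 'd', narrow to [2/5, 3/5)
Step 2: interval [2/5, 3/5), width = 3/5 - 2/5 = 1/5
  'c': [2/5 + 1/5*0/1, 2/5 + 1/5*2/5) = [2/5, 12/25)
  'd': [2/5 + 1/5*2/5, 2/5 + 1/5*3/5) = [12/25, 13/25) <- contains code 61/125
  'e': [2/5 + 1/5*3/5, 2/5 + 1/5*1/1) = [13/25, 3/5)
  emit 'd', narrow to [12/25, 13/25)
Step 3: interval [12/25, 13/25), width = 13/25 - 12/25 = 1/25
  'c': [12/25 + 1/25*0/1, 12/25 + 1/25*2/5) = [12/25, 62/125) <- contains code 61/125
  'd': [12/25 + 1/25*2/5, 12/25 + 1/25*3/5) = [62/125, 63/125)
  'e': [12/25 + 1/25*3/5, 12/25 + 1/25*1/1) = [63/125, 13/25)
  emit 'c', narrow to [12/25, 62/125)
Step 4: interval [12/25, 62/125), width = 62/125 - 12/25 = 2/125
  'c': [12/25 + 2/125*0/1, 12/25 + 2/125*2/5) = [12/25, 304/625)
  'd': [12/25 + 2/125*2/5, 12/25 + 2/125*3/5) = [304/625, 306/625) <- contains code 61/125
  'e': [12/25 + 2/125*3/5, 12/25 + 2/125*1/1) = [306/625, 62/125)
  emit 'd', narrow to [304/625, 306/625)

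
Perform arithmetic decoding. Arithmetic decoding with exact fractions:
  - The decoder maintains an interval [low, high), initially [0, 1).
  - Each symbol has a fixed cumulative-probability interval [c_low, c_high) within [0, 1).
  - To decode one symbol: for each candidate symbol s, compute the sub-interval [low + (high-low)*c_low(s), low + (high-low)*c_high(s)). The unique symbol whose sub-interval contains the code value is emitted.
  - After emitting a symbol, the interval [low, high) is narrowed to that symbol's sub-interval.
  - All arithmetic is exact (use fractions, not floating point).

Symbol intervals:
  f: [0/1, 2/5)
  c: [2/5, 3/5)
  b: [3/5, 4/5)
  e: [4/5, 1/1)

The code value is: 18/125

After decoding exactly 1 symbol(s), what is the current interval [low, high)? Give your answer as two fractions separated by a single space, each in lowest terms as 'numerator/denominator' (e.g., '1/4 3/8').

Answer: 0/1 2/5

Derivation:
Step 1: interval [0/1, 1/1), width = 1/1 - 0/1 = 1/1
  'f': [0/1 + 1/1*0/1, 0/1 + 1/1*2/5) = [0/1, 2/5) <- contains code 18/125
  'c': [0/1 + 1/1*2/5, 0/1 + 1/1*3/5) = [2/5, 3/5)
  'b': [0/1 + 1/1*3/5, 0/1 + 1/1*4/5) = [3/5, 4/5)
  'e': [0/1 + 1/1*4/5, 0/1 + 1/1*1/1) = [4/5, 1/1)
  emit 'f', narrow to [0/1, 2/5)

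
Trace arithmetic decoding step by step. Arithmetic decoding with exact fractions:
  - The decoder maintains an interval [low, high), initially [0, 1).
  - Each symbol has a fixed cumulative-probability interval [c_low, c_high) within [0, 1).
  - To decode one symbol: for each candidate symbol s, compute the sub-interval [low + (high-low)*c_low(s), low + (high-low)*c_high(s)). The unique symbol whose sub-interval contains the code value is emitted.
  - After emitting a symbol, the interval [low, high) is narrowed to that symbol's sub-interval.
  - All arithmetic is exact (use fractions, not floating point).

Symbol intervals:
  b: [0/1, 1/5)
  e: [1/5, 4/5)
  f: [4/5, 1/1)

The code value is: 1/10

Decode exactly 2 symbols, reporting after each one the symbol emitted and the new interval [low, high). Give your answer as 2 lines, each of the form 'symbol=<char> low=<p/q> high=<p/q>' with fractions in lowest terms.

Step 1: interval [0/1, 1/1), width = 1/1 - 0/1 = 1/1
  'b': [0/1 + 1/1*0/1, 0/1 + 1/1*1/5) = [0/1, 1/5) <- contains code 1/10
  'e': [0/1 + 1/1*1/5, 0/1 + 1/1*4/5) = [1/5, 4/5)
  'f': [0/1 + 1/1*4/5, 0/1 + 1/1*1/1) = [4/5, 1/1)
  emit 'b', narrow to [0/1, 1/5)
Step 2: interval [0/1, 1/5), width = 1/5 - 0/1 = 1/5
  'b': [0/1 + 1/5*0/1, 0/1 + 1/5*1/5) = [0/1, 1/25)
  'e': [0/1 + 1/5*1/5, 0/1 + 1/5*4/5) = [1/25, 4/25) <- contains code 1/10
  'f': [0/1 + 1/5*4/5, 0/1 + 1/5*1/1) = [4/25, 1/5)
  emit 'e', narrow to [1/25, 4/25)

Answer: symbol=b low=0/1 high=1/5
symbol=e low=1/25 high=4/25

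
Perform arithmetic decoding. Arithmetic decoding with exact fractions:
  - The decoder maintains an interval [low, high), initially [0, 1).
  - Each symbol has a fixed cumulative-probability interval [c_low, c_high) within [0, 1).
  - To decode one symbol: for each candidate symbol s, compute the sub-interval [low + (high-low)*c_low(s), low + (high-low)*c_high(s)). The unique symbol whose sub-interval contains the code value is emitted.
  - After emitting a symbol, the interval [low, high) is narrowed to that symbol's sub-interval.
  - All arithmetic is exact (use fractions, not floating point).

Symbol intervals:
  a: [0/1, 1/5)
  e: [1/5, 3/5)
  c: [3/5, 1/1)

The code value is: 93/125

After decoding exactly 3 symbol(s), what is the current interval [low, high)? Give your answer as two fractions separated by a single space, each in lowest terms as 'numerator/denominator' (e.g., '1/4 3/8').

Answer: 89/125 97/125

Derivation:
Step 1: interval [0/1, 1/1), width = 1/1 - 0/1 = 1/1
  'a': [0/1 + 1/1*0/1, 0/1 + 1/1*1/5) = [0/1, 1/5)
  'e': [0/1 + 1/1*1/5, 0/1 + 1/1*3/5) = [1/5, 3/5)
  'c': [0/1 + 1/1*3/5, 0/1 + 1/1*1/1) = [3/5, 1/1) <- contains code 93/125
  emit 'c', narrow to [3/5, 1/1)
Step 2: interval [3/5, 1/1), width = 1/1 - 3/5 = 2/5
  'a': [3/5 + 2/5*0/1, 3/5 + 2/5*1/5) = [3/5, 17/25)
  'e': [3/5 + 2/5*1/5, 3/5 + 2/5*3/5) = [17/25, 21/25) <- contains code 93/125
  'c': [3/5 + 2/5*3/5, 3/5 + 2/5*1/1) = [21/25, 1/1)
  emit 'e', narrow to [17/25, 21/25)
Step 3: interval [17/25, 21/25), width = 21/25 - 17/25 = 4/25
  'a': [17/25 + 4/25*0/1, 17/25 + 4/25*1/5) = [17/25, 89/125)
  'e': [17/25 + 4/25*1/5, 17/25 + 4/25*3/5) = [89/125, 97/125) <- contains code 93/125
  'c': [17/25 + 4/25*3/5, 17/25 + 4/25*1/1) = [97/125, 21/25)
  emit 'e', narrow to [89/125, 97/125)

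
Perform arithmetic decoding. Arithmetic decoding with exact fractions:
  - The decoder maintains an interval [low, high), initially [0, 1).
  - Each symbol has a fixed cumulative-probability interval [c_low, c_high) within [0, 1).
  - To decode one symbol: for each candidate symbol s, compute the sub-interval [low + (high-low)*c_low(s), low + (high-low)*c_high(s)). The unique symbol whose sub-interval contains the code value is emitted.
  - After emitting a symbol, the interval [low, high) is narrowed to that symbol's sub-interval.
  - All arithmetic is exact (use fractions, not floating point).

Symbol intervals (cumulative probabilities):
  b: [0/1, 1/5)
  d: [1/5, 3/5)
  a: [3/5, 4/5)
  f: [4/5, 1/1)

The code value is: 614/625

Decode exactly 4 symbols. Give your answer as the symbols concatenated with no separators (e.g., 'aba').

Step 1: interval [0/1, 1/1), width = 1/1 - 0/1 = 1/1
  'b': [0/1 + 1/1*0/1, 0/1 + 1/1*1/5) = [0/1, 1/5)
  'd': [0/1 + 1/1*1/5, 0/1 + 1/1*3/5) = [1/5, 3/5)
  'a': [0/1 + 1/1*3/5, 0/1 + 1/1*4/5) = [3/5, 4/5)
  'f': [0/1 + 1/1*4/5, 0/1 + 1/1*1/1) = [4/5, 1/1) <- contains code 614/625
  emit 'f', narrow to [4/5, 1/1)
Step 2: interval [4/5, 1/1), width = 1/1 - 4/5 = 1/5
  'b': [4/5 + 1/5*0/1, 4/5 + 1/5*1/5) = [4/5, 21/25)
  'd': [4/5 + 1/5*1/5, 4/5 + 1/5*3/5) = [21/25, 23/25)
  'a': [4/5 + 1/5*3/5, 4/5 + 1/5*4/5) = [23/25, 24/25)
  'f': [4/5 + 1/5*4/5, 4/5 + 1/5*1/1) = [24/25, 1/1) <- contains code 614/625
  emit 'f', narrow to [24/25, 1/1)
Step 3: interval [24/25, 1/1), width = 1/1 - 24/25 = 1/25
  'b': [24/25 + 1/25*0/1, 24/25 + 1/25*1/5) = [24/25, 121/125)
  'd': [24/25 + 1/25*1/5, 24/25 + 1/25*3/5) = [121/125, 123/125) <- contains code 614/625
  'a': [24/25 + 1/25*3/5, 24/25 + 1/25*4/5) = [123/125, 124/125)
  'f': [24/25 + 1/25*4/5, 24/25 + 1/25*1/1) = [124/125, 1/1)
  emit 'd', narrow to [121/125, 123/125)
Step 4: interval [121/125, 123/125), width = 123/125 - 121/125 = 2/125
  'b': [121/125 + 2/125*0/1, 121/125 + 2/125*1/5) = [121/125, 607/625)
  'd': [121/125 + 2/125*1/5, 121/125 + 2/125*3/5) = [607/625, 611/625)
  'a': [121/125 + 2/125*3/5, 121/125 + 2/125*4/5) = [611/625, 613/625)
  'f': [121/125 + 2/125*4/5, 121/125 + 2/125*1/1) = [613/625, 123/125) <- contains code 614/625
  emit 'f', narrow to [613/625, 123/125)

Answer: ffdf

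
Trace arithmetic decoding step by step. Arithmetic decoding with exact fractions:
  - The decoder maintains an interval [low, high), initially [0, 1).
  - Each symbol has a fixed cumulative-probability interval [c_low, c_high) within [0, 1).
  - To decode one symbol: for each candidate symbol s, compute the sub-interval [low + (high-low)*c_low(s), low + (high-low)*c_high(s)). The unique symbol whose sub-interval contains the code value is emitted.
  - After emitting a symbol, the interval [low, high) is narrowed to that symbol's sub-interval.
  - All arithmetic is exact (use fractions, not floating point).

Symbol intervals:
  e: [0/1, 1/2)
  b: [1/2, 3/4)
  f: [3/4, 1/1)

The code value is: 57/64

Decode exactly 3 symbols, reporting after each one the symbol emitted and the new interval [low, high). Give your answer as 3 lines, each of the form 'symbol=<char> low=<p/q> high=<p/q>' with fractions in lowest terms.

Step 1: interval [0/1, 1/1), width = 1/1 - 0/1 = 1/1
  'e': [0/1 + 1/1*0/1, 0/1 + 1/1*1/2) = [0/1, 1/2)
  'b': [0/1 + 1/1*1/2, 0/1 + 1/1*3/4) = [1/2, 3/4)
  'f': [0/1 + 1/1*3/4, 0/1 + 1/1*1/1) = [3/4, 1/1) <- contains code 57/64
  emit 'f', narrow to [3/4, 1/1)
Step 2: interval [3/4, 1/1), width = 1/1 - 3/4 = 1/4
  'e': [3/4 + 1/4*0/1, 3/4 + 1/4*1/2) = [3/4, 7/8)
  'b': [3/4 + 1/4*1/2, 3/4 + 1/4*3/4) = [7/8, 15/16) <- contains code 57/64
  'f': [3/4 + 1/4*3/4, 3/4 + 1/4*1/1) = [15/16, 1/1)
  emit 'b', narrow to [7/8, 15/16)
Step 3: interval [7/8, 15/16), width = 15/16 - 7/8 = 1/16
  'e': [7/8 + 1/16*0/1, 7/8 + 1/16*1/2) = [7/8, 29/32) <- contains code 57/64
  'b': [7/8 + 1/16*1/2, 7/8 + 1/16*3/4) = [29/32, 59/64)
  'f': [7/8 + 1/16*3/4, 7/8 + 1/16*1/1) = [59/64, 15/16)
  emit 'e', narrow to [7/8, 29/32)

Answer: symbol=f low=3/4 high=1/1
symbol=b low=7/8 high=15/16
symbol=e low=7/8 high=29/32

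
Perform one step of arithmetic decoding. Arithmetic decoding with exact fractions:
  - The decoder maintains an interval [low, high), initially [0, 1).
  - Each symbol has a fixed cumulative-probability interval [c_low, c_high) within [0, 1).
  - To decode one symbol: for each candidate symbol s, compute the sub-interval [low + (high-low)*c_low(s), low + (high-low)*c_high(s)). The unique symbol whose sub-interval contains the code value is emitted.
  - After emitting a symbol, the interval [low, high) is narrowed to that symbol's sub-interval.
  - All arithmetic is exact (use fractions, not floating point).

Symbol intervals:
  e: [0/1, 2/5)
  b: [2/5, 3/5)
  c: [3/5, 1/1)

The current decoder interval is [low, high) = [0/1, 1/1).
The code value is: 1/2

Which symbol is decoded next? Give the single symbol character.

Interval width = high − low = 1/1 − 0/1 = 1/1
Scaled code = (code − low) / width = (1/2 − 0/1) / 1/1 = 1/2
  e: [0/1, 2/5) 
  b: [2/5, 3/5) ← scaled code falls here ✓
  c: [3/5, 1/1) 

Answer: b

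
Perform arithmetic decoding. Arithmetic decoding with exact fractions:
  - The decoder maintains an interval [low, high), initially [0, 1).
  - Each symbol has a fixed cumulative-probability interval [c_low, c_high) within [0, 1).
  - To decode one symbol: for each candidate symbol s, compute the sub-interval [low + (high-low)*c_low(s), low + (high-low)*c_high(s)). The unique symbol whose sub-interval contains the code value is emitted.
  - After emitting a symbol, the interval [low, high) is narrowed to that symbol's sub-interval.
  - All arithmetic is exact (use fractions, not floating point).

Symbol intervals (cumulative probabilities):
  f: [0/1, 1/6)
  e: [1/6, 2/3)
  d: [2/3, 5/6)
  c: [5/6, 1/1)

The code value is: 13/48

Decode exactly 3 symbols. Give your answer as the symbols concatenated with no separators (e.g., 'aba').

Step 1: interval [0/1, 1/1), width = 1/1 - 0/1 = 1/1
  'f': [0/1 + 1/1*0/1, 0/1 + 1/1*1/6) = [0/1, 1/6)
  'e': [0/1 + 1/1*1/6, 0/1 + 1/1*2/3) = [1/6, 2/3) <- contains code 13/48
  'd': [0/1 + 1/1*2/3, 0/1 + 1/1*5/6) = [2/3, 5/6)
  'c': [0/1 + 1/1*5/6, 0/1 + 1/1*1/1) = [5/6, 1/1)
  emit 'e', narrow to [1/6, 2/3)
Step 2: interval [1/6, 2/3), width = 2/3 - 1/6 = 1/2
  'f': [1/6 + 1/2*0/1, 1/6 + 1/2*1/6) = [1/6, 1/4)
  'e': [1/6 + 1/2*1/6, 1/6 + 1/2*2/3) = [1/4, 1/2) <- contains code 13/48
  'd': [1/6 + 1/2*2/3, 1/6 + 1/2*5/6) = [1/2, 7/12)
  'c': [1/6 + 1/2*5/6, 1/6 + 1/2*1/1) = [7/12, 2/3)
  emit 'e', narrow to [1/4, 1/2)
Step 3: interval [1/4, 1/2), width = 1/2 - 1/4 = 1/4
  'f': [1/4 + 1/4*0/1, 1/4 + 1/4*1/6) = [1/4, 7/24) <- contains code 13/48
  'e': [1/4 + 1/4*1/6, 1/4 + 1/4*2/3) = [7/24, 5/12)
  'd': [1/4 + 1/4*2/3, 1/4 + 1/4*5/6) = [5/12, 11/24)
  'c': [1/4 + 1/4*5/6, 1/4 + 1/4*1/1) = [11/24, 1/2)
  emit 'f', narrow to [1/4, 7/24)

Answer: eef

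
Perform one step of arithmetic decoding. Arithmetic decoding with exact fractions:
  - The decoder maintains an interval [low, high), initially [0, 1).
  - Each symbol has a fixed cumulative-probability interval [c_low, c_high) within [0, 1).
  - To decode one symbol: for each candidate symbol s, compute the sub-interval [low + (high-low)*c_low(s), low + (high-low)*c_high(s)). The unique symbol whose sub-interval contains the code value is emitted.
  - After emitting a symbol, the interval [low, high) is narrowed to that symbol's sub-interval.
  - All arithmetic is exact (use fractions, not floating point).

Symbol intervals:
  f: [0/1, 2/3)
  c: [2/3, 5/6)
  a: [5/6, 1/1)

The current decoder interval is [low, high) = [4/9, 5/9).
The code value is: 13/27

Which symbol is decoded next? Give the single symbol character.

Answer: f

Derivation:
Interval width = high − low = 5/9 − 4/9 = 1/9
Scaled code = (code − low) / width = (13/27 − 4/9) / 1/9 = 1/3
  f: [0/1, 2/3) ← scaled code falls here ✓
  c: [2/3, 5/6) 
  a: [5/6, 1/1) 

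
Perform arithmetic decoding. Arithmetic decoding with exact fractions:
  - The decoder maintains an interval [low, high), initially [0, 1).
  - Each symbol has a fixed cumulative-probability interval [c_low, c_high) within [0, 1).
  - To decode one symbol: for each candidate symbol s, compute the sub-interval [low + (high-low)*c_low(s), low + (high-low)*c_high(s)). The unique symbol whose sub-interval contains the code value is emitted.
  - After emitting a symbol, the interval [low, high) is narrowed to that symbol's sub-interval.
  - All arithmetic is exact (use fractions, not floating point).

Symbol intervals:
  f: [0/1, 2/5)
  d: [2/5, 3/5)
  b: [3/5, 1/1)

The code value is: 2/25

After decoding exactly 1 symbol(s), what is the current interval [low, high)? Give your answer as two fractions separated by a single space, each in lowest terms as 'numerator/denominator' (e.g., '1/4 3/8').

Step 1: interval [0/1, 1/1), width = 1/1 - 0/1 = 1/1
  'f': [0/1 + 1/1*0/1, 0/1 + 1/1*2/5) = [0/1, 2/5) <- contains code 2/25
  'd': [0/1 + 1/1*2/5, 0/1 + 1/1*3/5) = [2/5, 3/5)
  'b': [0/1 + 1/1*3/5, 0/1 + 1/1*1/1) = [3/5, 1/1)
  emit 'f', narrow to [0/1, 2/5)

Answer: 0/1 2/5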